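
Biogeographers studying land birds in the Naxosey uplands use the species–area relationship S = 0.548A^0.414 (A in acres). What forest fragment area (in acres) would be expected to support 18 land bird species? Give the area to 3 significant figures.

18 = 0.548 × A^0.414  ⇒  A^0.414 = 18/0.548 = 32.85
ln A = ln(32.85) / 0.414 = 3.4919 / 0.414 = 8.4344
A = e^8.4344 ≈ 4603 acres

4600 acres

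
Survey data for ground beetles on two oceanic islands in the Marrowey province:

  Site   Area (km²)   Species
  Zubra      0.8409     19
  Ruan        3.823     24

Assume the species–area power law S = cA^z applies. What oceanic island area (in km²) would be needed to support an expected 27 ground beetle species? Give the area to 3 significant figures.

8.20 km²

z = ln(24/19) / ln(3.823/0.8409) = 0.2336 / 1.5143 = 0.1543
c = 19 / 0.8409^0.1543 = 19 / 0.9736 = 19.51
A = (27/19.51)^(1/0.1543) ⇒ ln A = ln(1.384)/0.1543 = 2.1045
A = e^2.1045 ≈ 8.203 km²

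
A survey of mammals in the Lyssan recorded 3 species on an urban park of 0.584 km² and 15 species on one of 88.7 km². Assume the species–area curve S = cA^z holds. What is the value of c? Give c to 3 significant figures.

3.56

z = ln(S₂/S₁) / ln(A₂/A₁) = ln(15/3) / ln(88.7/0.584) = 1.6094 / 5.0231 = 0.3204
c = S₁ / A₁^z = 3 / 0.584^0.3204 = 3 / 0.8417 = 3.564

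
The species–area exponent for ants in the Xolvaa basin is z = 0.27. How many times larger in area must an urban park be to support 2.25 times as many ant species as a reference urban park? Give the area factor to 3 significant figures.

20.2

(A₂/A₁)^0.27 = 2.25, so A₂/A₁ = 2.25^(1/0.27) = 2.25^3.704
ln(A₂/A₁) = ln 2.25 / 0.27 = 0.8109 / 0.27 = 3.0034
A₂/A₁ = e^3.0034 ≈ 20.15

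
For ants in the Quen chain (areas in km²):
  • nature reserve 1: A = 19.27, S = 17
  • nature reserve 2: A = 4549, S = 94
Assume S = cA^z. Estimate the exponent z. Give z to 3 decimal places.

0.313

Taking logs: ln S = ln c + z ln A, so z = (ln S₂ − ln S₁)/(ln A₂ − ln A₁).
z = ln(94/17) / ln(4549/19.27) = ln(5.529) / ln(236.1) = 1.7101 / 5.4641 = 0.3130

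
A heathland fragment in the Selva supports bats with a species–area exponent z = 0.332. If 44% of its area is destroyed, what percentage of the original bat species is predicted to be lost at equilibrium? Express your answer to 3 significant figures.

S_new/S_old = (A_new/A_old)^z = 0.56^0.332
= exp(0.332 × ln 0.56) = exp(0.332 × -0.5798) = exp(-0.1925) ≈ 0.8249
Fraction lost = 1 − 0.8249 = 0.1751

17.5%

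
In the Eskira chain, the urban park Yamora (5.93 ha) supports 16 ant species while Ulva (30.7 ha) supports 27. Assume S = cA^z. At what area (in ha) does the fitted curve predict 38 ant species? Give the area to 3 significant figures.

89.9 ha

z = ln(27/16) / ln(30.7/5.93) = 0.5232 / 1.6442 = 0.3182
c = 16 / 5.93^0.3182 = 16 / 1.762 = 9.081
A = (38/9.081)^(1/0.3182) ⇒ ln A = ln(4.185)/0.3182 = 4.4982
A = e^4.4982 ≈ 89.85 ha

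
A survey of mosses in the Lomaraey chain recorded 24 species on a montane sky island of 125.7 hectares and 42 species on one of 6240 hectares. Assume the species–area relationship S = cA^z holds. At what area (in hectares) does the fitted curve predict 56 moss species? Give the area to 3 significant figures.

46400 hectares

z = ln(42/24) / ln(6240/125.7) = 0.5596 / 3.9048 = 0.1433
c = 24 / 125.7^0.1433 = 24 / 1.999 = 12
A = (56/12)^(1/0.1433) ⇒ ln A = ln(4.665)/0.1433 = 10.7461
A = e^10.7461 ≈ 46448 hectares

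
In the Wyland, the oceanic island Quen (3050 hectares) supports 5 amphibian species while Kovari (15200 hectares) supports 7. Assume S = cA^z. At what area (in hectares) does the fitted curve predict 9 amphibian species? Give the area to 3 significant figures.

z = ln(7/5) / ln(15200/3050) = 0.3365 / 1.6062 = 0.2095
c = 5 / 3050^0.2095 = 5 / 5.369 = 0.9312
A = (9/0.9312)^(1/0.2095) ⇒ ln A = ln(9.665)/0.2095 = 10.8287
A = e^10.8287 ≈ 50448 hectares

50400 hectares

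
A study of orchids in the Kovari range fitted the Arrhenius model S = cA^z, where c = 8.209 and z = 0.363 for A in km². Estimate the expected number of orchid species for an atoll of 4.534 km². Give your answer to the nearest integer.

14 species

S = 8.209 × 4.534^0.363
ln S = ln 8.209 + 0.363 × ln 4.534 = 2.1052 + 0.363 × 1.5116 = 2.6539
S = e^2.6539 ≈ 14.21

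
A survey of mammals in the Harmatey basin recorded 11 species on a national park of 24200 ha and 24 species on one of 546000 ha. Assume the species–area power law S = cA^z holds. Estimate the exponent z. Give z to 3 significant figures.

Taking logs: ln S = ln c + z ln A, so z = (ln S₂ − ln S₁)/(ln A₂ − ln A₁).
z = ln(24/11) / ln(546000/24200) = ln(2.182) / ln(22.56) = 0.7802 / 3.1163 = 0.2504

0.250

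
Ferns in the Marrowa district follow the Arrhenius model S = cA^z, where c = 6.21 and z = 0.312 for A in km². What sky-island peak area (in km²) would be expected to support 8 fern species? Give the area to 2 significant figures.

2.3 km²

8 = 6.21 × A^0.312  ⇒  A^0.312 = 8/6.21 = 1.288
ln A = ln(1.288) / 0.312 = 0.2533 / 0.312 = 0.8118
A = e^0.8118 ≈ 2.252 km²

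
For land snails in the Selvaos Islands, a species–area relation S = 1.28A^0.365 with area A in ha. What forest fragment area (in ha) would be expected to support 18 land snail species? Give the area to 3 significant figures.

18 = 1.28 × A^0.365  ⇒  A^0.365 = 18/1.28 = 14.06
ln A = ln(14.06) / 0.365 = 2.6435 / 0.365 = 7.2425
A = e^7.2425 ≈ 1398 ha

1400 ha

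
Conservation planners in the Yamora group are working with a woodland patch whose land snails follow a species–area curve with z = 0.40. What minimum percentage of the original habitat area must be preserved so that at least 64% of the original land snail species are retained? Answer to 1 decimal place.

Need (A_new/A_old)^0.4 = 0.64, so A_new/A_old = 0.64^(1/0.4) = 0.64^2.5
ln(A_new/A_old) = ln 0.64 / 0.4 = -0.4463 / 0.4 = -1.1157
A_new/A_old = e^-1.1157 ≈ 0.3277

32.8%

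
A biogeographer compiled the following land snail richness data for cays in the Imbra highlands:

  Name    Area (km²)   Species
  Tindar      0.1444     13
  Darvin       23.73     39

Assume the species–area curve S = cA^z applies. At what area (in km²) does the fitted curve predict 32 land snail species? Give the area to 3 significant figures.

z = ln(39/13) / ln(23.73/0.1444) = 1.0986 / 5.1019 = 0.2153
c = 13 / 0.1444^0.2153 = 13 / 0.6592 = 19.72
A = (32/19.72)^(1/0.2153) ⇒ ln A = ln(1.623)/0.2153 = 2.2480
A = e^2.2480 ≈ 9.469 km²

9.47 km²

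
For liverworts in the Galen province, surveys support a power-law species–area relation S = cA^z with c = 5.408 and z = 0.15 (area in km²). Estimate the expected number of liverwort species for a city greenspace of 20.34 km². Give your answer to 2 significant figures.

S = 5.408 × 20.34^0.15
ln S = ln 5.408 + 0.15 × ln 20.34 = 1.6879 + 0.15 × 3.0126 = 2.1398
S = e^2.1398 ≈ 8.497

8.5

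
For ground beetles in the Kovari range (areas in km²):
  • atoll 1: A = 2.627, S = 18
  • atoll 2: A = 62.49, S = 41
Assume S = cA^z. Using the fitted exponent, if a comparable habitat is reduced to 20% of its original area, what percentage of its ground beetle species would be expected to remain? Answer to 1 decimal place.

z = ln(41/18) / ln(62.49/2.627) = 0.8232 / 3.1692 = 0.2598
S_new/S_old = (A_new/A_old)^z = 0.2^0.2598 = exp(0.2598 × -1.6094) = 0.6583

65.8%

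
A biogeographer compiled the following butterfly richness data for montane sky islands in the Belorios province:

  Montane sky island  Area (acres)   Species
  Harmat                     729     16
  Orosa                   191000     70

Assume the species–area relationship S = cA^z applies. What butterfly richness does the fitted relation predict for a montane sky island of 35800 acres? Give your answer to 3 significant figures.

44.9

z = ln(70/16) / ln(191000/729) = 1.4759 / 5.5684 = 0.2651
c = 16 / 729^0.2651 = 16 / 5.738 = 2.788
S₃ = 2.788 × 35800^0.2651 = 2.788 × 16.11 ≈ 44.91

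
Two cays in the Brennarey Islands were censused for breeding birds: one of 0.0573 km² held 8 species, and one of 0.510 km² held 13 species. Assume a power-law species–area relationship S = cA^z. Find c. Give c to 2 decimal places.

15.10

z = ln(S₂/S₁) / ln(A₂/A₁) = ln(13/8) / ln(0.51/0.0573) = 0.4855 / 2.1861 = 0.2221
c = S₁ / A₁^z = 8 / 0.0573^0.2221 = 8 / 0.5299 = 15.1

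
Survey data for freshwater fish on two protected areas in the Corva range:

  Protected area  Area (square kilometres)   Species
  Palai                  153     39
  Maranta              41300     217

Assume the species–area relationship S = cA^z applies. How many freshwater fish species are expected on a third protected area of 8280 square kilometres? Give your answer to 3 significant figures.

z = ln(217/39) / ln(41300/153) = 1.7163 / 5.5982 = 0.3066
c = 39 / 153^0.3066 = 39 / 4.675 = 8.342
S₃ = 8.342 × 8280^0.3066 = 8.342 × 15.89 ≈ 132.6

133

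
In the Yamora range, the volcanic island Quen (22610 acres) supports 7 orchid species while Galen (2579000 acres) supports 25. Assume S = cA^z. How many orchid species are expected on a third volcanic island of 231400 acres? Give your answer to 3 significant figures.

z = ln(25/7) / ln(2579000/22610) = 1.2730 / 4.7368 = 0.2687
c = 7 / 22610^0.2687 = 7 / 14.8 = 0.4731
S₃ = 0.4731 × 231400^0.2687 = 0.4731 × 27.65 ≈ 13.08

13.1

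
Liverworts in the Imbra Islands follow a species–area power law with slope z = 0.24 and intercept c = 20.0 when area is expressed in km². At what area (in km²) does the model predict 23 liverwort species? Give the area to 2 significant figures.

1.8 km²

23 = 20 × A^0.24  ⇒  A^0.24 = 23/20 = 1.15
ln A = ln(1.15) / 0.24 = 0.1398 / 0.24 = 0.5823
A = e^0.5823 ≈ 1.79 km²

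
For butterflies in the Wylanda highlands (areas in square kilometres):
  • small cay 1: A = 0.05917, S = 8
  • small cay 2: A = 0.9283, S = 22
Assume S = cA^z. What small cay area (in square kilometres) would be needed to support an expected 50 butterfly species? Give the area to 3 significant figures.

z = ln(22/8) / ln(0.9283/0.05917) = 1.0116 / 2.7529 = 0.3675
c = 8 / 0.05917^0.3675 = 8 / 0.3538 = 22.61
A = (50/22.61)^(1/0.3675) ⇒ ln A = ln(2.211)/0.3675 = 2.1598
A = e^2.1598 ≈ 8.669 square kilometres

8.67 square kilometres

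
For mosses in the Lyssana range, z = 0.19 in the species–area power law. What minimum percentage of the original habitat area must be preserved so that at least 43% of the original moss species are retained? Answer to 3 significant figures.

Need (A_new/A_old)^0.19 = 0.43, so A_new/A_old = 0.43^(1/0.19) = 0.43^5.263
ln(A_new/A_old) = ln 0.43 / 0.19 = -0.8440 / 0.19 = -4.4419
A_new/A_old = e^-4.4419 ≈ 0.01177

1.18%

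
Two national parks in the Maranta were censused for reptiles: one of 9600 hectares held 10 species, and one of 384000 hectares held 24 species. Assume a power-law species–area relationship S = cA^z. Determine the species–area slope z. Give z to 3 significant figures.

0.237

Taking logs: ln S = ln c + z ln A, so z = (ln S₂ − ln S₁)/(ln A₂ − ln A₁).
z = ln(24/10) / ln(384000/9600) = ln(2.4) / ln(40) = 0.8755 / 3.6889 = 0.2373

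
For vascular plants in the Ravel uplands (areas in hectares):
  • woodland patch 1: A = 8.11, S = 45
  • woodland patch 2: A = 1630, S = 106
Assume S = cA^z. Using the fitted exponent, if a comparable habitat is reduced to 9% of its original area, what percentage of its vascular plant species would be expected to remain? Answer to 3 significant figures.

z = ln(106/45) / ln(1630/8.11) = 0.8568 / 5.3032 = 0.1616
S_new/S_old = (A_new/A_old)^z = 0.09^0.1616 = exp(0.1616 × -2.4079) = 0.6777

67.8%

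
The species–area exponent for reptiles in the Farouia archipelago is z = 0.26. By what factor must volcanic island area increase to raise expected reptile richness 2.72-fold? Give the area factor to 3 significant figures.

46.9

(A₂/A₁)^0.26 = 2.72, so A₂/A₁ = 2.72^(1/0.26) = 2.72^3.846
ln(A₂/A₁) = ln 2.72 / 0.26 = 1.0006 / 0.26 = 3.8486
A₂/A₁ = e^3.8486 ≈ 46.93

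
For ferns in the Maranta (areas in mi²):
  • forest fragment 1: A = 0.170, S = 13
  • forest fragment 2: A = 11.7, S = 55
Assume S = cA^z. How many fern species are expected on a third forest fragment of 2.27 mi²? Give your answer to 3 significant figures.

31.4

z = ln(55/13) / ln(11.7/0.17) = 1.4424 / 4.2315 = 0.3409
c = 13 / 0.17^0.3409 = 13 / 0.5466 = 23.78
S₃ = 23.78 × 2.27^0.3409 = 23.78 × 1.322 ≈ 31.45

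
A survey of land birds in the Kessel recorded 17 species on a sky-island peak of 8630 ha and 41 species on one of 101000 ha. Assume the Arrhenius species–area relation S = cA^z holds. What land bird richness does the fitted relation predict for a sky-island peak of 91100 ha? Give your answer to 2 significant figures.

40

z = ln(41/17) / ln(101000/8630) = 0.8804 / 2.4599 = 0.3579
c = 17 / 8630^0.3579 = 17 / 25.62 = 0.6634
S₃ = 0.6634 × 91100^0.3579 = 0.6634 × 59.56 ≈ 39.51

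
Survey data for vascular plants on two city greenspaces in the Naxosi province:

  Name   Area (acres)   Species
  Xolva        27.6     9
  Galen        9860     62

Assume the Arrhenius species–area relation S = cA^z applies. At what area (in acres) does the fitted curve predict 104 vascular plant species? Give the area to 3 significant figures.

47700 acres

z = ln(62/9) / ln(9860/27.6) = 1.9299 / 5.8784 = 0.3283
c = 9 / 27.6^0.3283 = 9 / 2.972 = 3.028
A = (104/3.028)^(1/0.3283) ⇒ ln A = ln(34.34)/0.3283 = 10.7718
A = e^10.7718 ≈ 47657 acres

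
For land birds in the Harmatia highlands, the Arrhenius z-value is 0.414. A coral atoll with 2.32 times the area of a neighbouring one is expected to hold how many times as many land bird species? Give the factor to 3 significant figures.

S₂/S₁ = (A₂/A₁)^z = 2.32^0.414
ln(S₂/S₁) = 0.414 × ln 2.32 = 0.414 × 0.8416 = 0.3484
S₂/S₁ = e^0.3484 ≈ 1.417

1.42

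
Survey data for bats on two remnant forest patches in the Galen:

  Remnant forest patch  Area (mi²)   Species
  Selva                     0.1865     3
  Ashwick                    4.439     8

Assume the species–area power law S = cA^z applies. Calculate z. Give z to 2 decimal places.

Taking logs: ln S = ln c + z ln A, so z = (ln S₂ − ln S₁)/(ln A₂ − ln A₁).
z = ln(8/3) / ln(4.439/0.1865) = ln(2.667) / ln(23.8) = 0.9808 / 3.1698 = 0.3094

0.31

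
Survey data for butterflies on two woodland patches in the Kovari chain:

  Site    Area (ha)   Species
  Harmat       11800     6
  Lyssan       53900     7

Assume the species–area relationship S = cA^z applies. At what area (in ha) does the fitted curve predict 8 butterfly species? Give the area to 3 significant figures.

201000 ha

z = ln(7/6) / ln(53900/11800) = 0.1542 / 1.5190 = 0.1015
c = 6 / 11800^0.1015 = 6 / 2.589 = 2.317
A = (8/2.317)^(1/0.1015) ⇒ ln A = ln(3.453)/0.1015 = 12.2107
A = e^12.2107 ≈ 200934 ha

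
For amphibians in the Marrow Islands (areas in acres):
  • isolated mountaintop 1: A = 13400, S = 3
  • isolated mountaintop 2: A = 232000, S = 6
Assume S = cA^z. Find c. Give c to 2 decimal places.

z = ln(S₂/S₁) / ln(A₂/A₁) = ln(6/3) / ln(232000/13400) = 0.6931 / 2.8515 = 0.2431
c = S₁ / A₁^z = 3 / 13400^0.2431 = 3 / 10.07 = 0.2978

0.30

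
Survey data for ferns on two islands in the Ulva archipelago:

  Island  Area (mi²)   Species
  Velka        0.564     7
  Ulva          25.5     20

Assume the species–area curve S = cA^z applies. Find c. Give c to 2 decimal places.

z = ln(S₂/S₁) / ln(A₂/A₁) = ln(20/7) / ln(25.5/0.564) = 1.0498 / 3.8114 = 0.2754
c = S₁ / A₁^z = 7 / 0.564^0.2754 = 7 / 0.8541 = 8.196

8.20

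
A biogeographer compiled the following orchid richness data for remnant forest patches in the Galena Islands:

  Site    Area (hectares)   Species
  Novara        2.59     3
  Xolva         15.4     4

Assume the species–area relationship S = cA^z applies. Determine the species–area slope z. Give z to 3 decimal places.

0.161

Taking logs: ln S = ln c + z ln A, so z = (ln S₂ − ln S₁)/(ln A₂ − ln A₁).
z = ln(4/3) / ln(15.4/2.59) = ln(1.333) / ln(5.946) = 0.2877 / 1.7827 = 0.1614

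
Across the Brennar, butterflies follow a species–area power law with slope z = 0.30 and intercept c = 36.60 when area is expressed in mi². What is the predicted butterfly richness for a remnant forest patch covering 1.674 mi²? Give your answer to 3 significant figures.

42.7

S = 36.6 × 1.674^0.3 = 36.6 × 1.167 ≈ 42.72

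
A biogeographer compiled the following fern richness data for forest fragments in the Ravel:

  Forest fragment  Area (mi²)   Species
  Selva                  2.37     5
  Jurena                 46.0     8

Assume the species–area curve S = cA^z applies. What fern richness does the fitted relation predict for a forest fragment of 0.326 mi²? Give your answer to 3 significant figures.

3.65

z = ln(8/5) / ln(46/2.37) = 0.4700 / 2.9658 = 0.1585
c = 5 / 2.37^0.1585 = 5 / 1.147 = 4.361
S₃ = 4.361 × 0.326^0.1585 = 4.361 × 0.8373 ≈ 3.651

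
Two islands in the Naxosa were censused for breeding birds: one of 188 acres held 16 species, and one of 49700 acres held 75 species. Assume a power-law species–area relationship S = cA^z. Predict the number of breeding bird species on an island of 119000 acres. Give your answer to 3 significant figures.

95.5

z = ln(75/16) / ln(49700/188) = 1.5449 / 5.5773 = 0.2770
c = 16 / 188^0.2770 = 16 / 4.265 = 3.751
S₃ = 3.751 × 119000^0.2770 = 3.751 × 25.46 ≈ 95.52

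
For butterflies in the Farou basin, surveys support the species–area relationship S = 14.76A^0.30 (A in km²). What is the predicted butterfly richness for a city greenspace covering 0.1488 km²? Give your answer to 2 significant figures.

S = 14.76 × 0.1488^0.3
ln S = ln 14.76 + 0.3 × ln 0.1488 = 2.6919 + 0.3 × -1.9052 = 2.1204
S = e^2.1204 ≈ 8.334

8.3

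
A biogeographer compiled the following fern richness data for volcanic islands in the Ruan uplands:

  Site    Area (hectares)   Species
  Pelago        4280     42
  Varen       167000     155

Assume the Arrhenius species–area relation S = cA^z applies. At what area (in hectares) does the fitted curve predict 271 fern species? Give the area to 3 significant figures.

801000 hectares

z = ln(155/42) / ln(167000/4280) = 1.3058 / 3.6640 = 0.3564
c = 42 / 4280^0.3564 = 42 / 19.69 = 2.134
A = (271/2.134)^(1/0.3564) ⇒ ln A = ln(127)/0.3564 = 13.5935
A = e^13.5935 ≈ 800893 hectares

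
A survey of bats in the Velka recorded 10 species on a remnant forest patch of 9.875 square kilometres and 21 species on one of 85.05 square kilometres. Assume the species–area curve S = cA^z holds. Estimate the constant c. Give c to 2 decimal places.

4.54

z = ln(S₂/S₁) / ln(A₂/A₁) = ln(21/10) / ln(85.05/9.875) = 0.7419 / 2.1532 = 0.3446
c = S₁ / A₁^z = 10 / 9.875^0.3446 = 10 / 2.201 = 4.543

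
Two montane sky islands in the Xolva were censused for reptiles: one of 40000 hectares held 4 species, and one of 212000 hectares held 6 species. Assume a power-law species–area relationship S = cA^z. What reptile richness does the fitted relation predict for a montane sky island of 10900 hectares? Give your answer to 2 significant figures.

z = ln(6/4) / ln(212000/40000) = 0.4055 / 1.6677 = 0.2431
c = 4 / 40000^0.2431 = 4 / 13.15 = 0.3042
S₃ = 0.3042 × 10900^0.2431 = 0.3042 × 9.585 ≈ 2.916

2.9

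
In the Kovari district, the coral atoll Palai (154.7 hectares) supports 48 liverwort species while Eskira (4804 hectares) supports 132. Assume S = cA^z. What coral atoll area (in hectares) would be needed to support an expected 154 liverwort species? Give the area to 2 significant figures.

8100 hectares

z = ln(132/48) / ln(4804/154.7) = 1.0116 / 3.4357 = 0.2944
c = 48 / 154.7^0.2944 = 48 / 4.412 = 10.88
A = (154/10.88)^(1/0.2944) ⇒ ln A = ln(14.16)/0.2944 = 9.0007
A = e^9.0007 ≈ 8109 hectares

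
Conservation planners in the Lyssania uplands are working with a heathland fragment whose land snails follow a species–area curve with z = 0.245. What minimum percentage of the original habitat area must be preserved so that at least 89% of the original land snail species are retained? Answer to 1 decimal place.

Need (A_new/A_old)^0.245 = 0.89, so A_new/A_old = 0.89^(1/0.245) = 0.89^4.082
ln(A_new/A_old) = ln 0.89 / 0.245 = -0.1165 / 0.245 = -0.4756
A_new/A_old = e^-0.4756 ≈ 0.6215

62.1%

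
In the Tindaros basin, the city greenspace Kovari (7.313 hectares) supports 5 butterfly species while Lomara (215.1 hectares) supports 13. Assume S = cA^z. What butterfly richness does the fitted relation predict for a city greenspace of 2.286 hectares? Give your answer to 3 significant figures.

3.60

z = ln(13/5) / ln(215.1/7.313) = 0.9555 / 3.3814 = 0.2826
c = 5 / 7.313^0.2826 = 5 / 1.755 = 2.85
S₃ = 2.85 × 2.286^0.2826 = 2.85 × 1.263 ≈ 3.6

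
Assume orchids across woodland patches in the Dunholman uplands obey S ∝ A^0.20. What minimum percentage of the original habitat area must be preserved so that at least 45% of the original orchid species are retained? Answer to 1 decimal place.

1.8%

Need (A_new/A_old)^0.2 = 0.45, so A_new/A_old = 0.45^(1/0.2) = 0.45^5
ln(A_new/A_old) = ln 0.45 / 0.2 = -0.7985 / 0.2 = -3.9925
A_new/A_old = e^-3.9925 ≈ 0.01845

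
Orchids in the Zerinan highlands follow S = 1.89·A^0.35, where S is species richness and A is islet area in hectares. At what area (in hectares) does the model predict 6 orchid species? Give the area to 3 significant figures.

6 = 1.89 × A^0.35  ⇒  A^0.35 = 6/1.89 = 3.175
ln A = ln(3.175) / 0.35 = 1.1552 / 0.35 = 3.3005
A = e^3.3005 ≈ 27.13 hectares

27.1 hectares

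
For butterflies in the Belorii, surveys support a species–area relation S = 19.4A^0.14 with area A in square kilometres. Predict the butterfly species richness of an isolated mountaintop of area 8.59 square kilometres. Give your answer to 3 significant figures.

S = 19.4 × 8.59^0.14
ln S = ln 19.4 + 0.14 × ln 8.59 = 2.9653 + 0.14 × 2.1506 = 3.2664
S = e^3.2664 ≈ 26.22

26.2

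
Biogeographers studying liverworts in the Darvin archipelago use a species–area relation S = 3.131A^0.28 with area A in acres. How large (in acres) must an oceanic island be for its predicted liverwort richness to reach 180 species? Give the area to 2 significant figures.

180 = 3.131 × A^0.28  ⇒  A^0.28 = 180/3.131 = 57.49
ln A = ln(57.49) / 0.28 = 4.0516 / 0.28 = 14.4700
A = e^14.4700 ≈ 1924190 acres

1900000 acres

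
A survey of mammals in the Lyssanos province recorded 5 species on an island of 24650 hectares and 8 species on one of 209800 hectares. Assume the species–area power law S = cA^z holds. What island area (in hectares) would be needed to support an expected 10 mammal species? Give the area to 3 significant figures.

580000 hectares

z = ln(8/5) / ln(209800/24650) = 0.4700 / 2.1414 = 0.2195
c = 5 / 24650^0.2195 = 5 / 9.203 = 0.5433
A = (10/0.5433)^(1/0.2195) ⇒ ln A = ln(18.41)/0.2195 = 13.2706
A = e^13.2706 ≈ 579877 hectares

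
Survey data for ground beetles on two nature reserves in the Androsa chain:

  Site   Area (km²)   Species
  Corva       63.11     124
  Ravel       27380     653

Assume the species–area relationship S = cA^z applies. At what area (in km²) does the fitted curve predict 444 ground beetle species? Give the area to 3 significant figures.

6680 km²

z = ln(653/124) / ln(27380/63.11) = 1.6613 / 6.0727 = 0.2736
c = 124 / 63.11^0.2736 = 124 / 3.108 = 39.9
A = (444/39.9)^(1/0.2736) ⇒ ln A = ln(11.13)/0.2736 = 8.8075
A = e^8.8075 ≈ 6684 km²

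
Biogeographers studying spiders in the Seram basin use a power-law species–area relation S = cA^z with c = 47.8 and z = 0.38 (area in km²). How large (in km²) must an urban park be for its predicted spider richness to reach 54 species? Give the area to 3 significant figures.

1.38 km²

54 = 47.8 × A^0.38  ⇒  A^0.38 = 54/47.8 = 1.13
ln A = ln(1.13) / 0.38 = 0.1220 / 0.38 = 0.3209
A = e^0.3209 ≈ 1.378 km²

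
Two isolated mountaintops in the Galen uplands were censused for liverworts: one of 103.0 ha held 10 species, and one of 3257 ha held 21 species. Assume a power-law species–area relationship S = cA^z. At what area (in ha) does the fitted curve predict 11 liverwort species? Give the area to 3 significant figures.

z = ln(21/10) / ln(3257/103) = 0.7419 / 3.4538 = 0.2148
c = 10 / 103^0.2148 = 10 / 2.706 = 3.695
A = (11/3.695)^(1/0.2148) ⇒ ln A = ln(2.977)/0.2148 = 5.0784
A = e^5.0784 ≈ 160.5 ha

161 ha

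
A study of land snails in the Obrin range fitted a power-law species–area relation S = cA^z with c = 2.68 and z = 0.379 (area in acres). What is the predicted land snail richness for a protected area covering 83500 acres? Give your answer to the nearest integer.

S = 2.68 × 83500^0.379
ln S = ln 2.68 + 0.379 × ln 83500 = 0.9858 + 0.379 × 11.3326 = 5.2809
S = e^5.2809 ≈ 196.5

197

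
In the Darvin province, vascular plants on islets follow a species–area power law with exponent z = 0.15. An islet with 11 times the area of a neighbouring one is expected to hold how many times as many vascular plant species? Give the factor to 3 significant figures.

1.43

S₂/S₁ = (A₂/A₁)^z = 11^0.15
ln(S₂/S₁) = 0.15 × ln 11 = 0.15 × 2.3979 = 0.3597
S₂/S₁ = e^0.3597 ≈ 1.433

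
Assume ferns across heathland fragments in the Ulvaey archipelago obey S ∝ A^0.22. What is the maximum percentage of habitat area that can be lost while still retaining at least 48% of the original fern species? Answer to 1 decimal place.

96.4%

Need (A_new/A_old)^0.22 = 0.48, so A_new/A_old = 0.48^(1/0.22) = 0.48^4.545
ln(A_new/A_old) = ln 0.48 / 0.22 = -0.7340 / 0.22 = -3.3362
A_new/A_old = e^-3.3362 ≈ 0.03557
Fraction that can be lost = 1 − 0.03557 = 0.9644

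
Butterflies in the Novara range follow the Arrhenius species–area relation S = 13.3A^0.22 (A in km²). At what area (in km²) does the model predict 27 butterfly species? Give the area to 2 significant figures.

27 = 13.3 × A^0.22  ⇒  A^0.22 = 27/13.3 = 2.03
ln A = ln(2.03) / 0.22 = 0.7081 / 0.22 = 3.2185
A = e^3.2185 ≈ 24.99 km²

25 km²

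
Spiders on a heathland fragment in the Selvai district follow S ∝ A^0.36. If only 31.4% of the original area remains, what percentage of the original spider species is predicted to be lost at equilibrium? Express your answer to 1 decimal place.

34.1%

S_new/S_old = (A_new/A_old)^z = 0.314^0.36
= exp(0.36 × ln 0.314) = exp(0.36 × -1.1584) = exp(-0.4170) ≈ 0.659
Fraction lost = 1 − 0.659 = 0.341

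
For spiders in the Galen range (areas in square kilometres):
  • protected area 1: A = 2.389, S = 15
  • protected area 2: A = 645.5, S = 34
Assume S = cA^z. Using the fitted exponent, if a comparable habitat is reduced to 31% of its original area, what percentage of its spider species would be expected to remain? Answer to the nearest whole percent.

84%

z = ln(34/15) / ln(645.5/2.389) = 0.8183 / 5.5992 = 0.1461
S_new/S_old = (A_new/A_old)^z = 0.31^0.1461 = exp(0.1461 × -1.1712) = 0.8427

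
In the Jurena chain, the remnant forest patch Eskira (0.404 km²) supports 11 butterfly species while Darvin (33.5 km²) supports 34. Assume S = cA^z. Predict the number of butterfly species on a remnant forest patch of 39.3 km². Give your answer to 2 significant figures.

35

z = ln(34/11) / ln(33.5/0.404) = 1.1285 / 4.4179 = 0.2554
c = 11 / 0.404^0.2554 = 11 / 0.7933 = 13.87
S₃ = 13.87 × 39.3^0.2554 = 13.87 × 2.554 ≈ 35.42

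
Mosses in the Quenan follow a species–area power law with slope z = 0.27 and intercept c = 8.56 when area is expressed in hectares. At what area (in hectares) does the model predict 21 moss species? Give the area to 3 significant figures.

21 = 8.56 × A^0.27  ⇒  A^0.27 = 21/8.56 = 2.453
ln A = ln(2.453) / 0.27 = 0.8974 / 0.27 = 3.3238
A = e^3.3238 ≈ 27.77 hectares

27.8 hectares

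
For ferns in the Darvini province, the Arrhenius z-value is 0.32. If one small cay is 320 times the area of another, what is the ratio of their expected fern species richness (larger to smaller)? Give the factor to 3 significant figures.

6.33

S₂/S₁ = (A₂/A₁)^z = 320^0.32
ln(S₂/S₁) = 0.32 × ln 320 = 0.32 × 5.7683 = 1.8459
S₂/S₁ = e^1.8459 ≈ 6.334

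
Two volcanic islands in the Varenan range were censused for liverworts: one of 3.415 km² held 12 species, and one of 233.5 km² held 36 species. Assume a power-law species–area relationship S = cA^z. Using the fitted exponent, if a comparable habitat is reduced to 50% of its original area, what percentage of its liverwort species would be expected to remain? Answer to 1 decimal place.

83.5%

z = ln(36/12) / ln(233.5/3.415) = 1.0986 / 4.2250 = 0.2600
S_new/S_old = (A_new/A_old)^z = 0.5^0.2600 = exp(0.2600 × -0.6931) = 0.8351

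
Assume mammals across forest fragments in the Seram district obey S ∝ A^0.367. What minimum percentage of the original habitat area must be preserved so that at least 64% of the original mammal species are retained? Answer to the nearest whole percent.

Need (A_new/A_old)^0.367 = 0.64, so A_new/A_old = 0.64^(1/0.367) = 0.64^2.725
ln(A_new/A_old) = ln 0.64 / 0.367 = -0.4463 / 0.367 = -1.2160
A_new/A_old = e^-1.2160 ≈ 0.2964

30%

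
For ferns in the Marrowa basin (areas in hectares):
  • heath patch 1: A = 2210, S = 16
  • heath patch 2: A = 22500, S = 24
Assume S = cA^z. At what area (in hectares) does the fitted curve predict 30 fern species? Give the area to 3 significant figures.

80700 hectares

z = ln(24/16) / ln(22500/2210) = 0.4055 / 2.3205 = 0.1747
c = 16 / 2210^0.1747 = 16 / 3.84 = 4.166
A = (30/4.166)^(1/0.1747) ⇒ ln A = ln(7.201)/0.1747 = 11.2983
A = e^11.2983 ≈ 80688 hectares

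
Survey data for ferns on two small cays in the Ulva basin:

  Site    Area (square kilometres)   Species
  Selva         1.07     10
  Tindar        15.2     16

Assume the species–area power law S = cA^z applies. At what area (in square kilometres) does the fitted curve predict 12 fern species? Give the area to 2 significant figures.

z = ln(16/10) / ln(15.2/1.07) = 0.4700 / 2.6536 = 0.1771
c = 10 / 1.07^0.1771 = 10 / 1.012 = 9.881
A = (12/9.881)^(1/0.1771) ⇒ ln A = ln(1.214)/0.1771 = 1.0970
A = e^1.0970 ≈ 2.995 square kilometres

3.0 square kilometres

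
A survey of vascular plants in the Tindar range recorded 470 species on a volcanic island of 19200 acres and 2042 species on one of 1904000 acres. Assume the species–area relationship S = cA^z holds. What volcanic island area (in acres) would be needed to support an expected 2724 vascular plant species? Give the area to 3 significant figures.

z = ln(2042/470) / ln(1904000/19200) = 1.4690 / 4.5968 = 0.3196
c = 470 / 19200^0.3196 = 470 / 23.38 = 20.11
A = (2724/20.11)^(1/0.3196) ⇒ ln A = ln(135.5)/0.3196 = 15.3612
A = e^15.3612 ≈ 4691416 acres

4690000 acres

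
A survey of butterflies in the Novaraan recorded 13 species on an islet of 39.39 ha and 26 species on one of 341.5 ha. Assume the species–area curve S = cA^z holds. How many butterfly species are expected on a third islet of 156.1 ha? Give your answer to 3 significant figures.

z = ln(26/13) / ln(341.5/39.39) = 0.6931 / 2.1598 = 0.3209
c = 13 / 39.39^0.3209 = 13 / 3.251 = 3.999
S₃ = 3.999 × 156.1^0.3209 = 3.999 × 5.057 ≈ 20.22

20.2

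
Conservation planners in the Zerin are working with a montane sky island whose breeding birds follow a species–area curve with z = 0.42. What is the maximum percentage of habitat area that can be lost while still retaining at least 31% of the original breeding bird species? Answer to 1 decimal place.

93.8%

Need (A_new/A_old)^0.42 = 0.31, so A_new/A_old = 0.31^(1/0.42) = 0.31^2.381
ln(A_new/A_old) = ln 0.31 / 0.42 = -1.1712 / 0.42 = -2.7885
A_new/A_old = e^-2.7885 ≈ 0.06151
Fraction that can be lost = 1 − 0.06151 = 0.9385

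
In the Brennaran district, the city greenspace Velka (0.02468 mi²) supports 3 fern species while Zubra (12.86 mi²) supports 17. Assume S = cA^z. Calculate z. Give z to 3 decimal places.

0.277

Taking logs: ln S = ln c + z ln A, so z = (ln S₂ − ln S₁)/(ln A₂ − ln A₁).
z = ln(17/3) / ln(12.86/0.02468) = ln(5.667) / ln(521.1) = 1.7346 / 6.2559 = 0.2773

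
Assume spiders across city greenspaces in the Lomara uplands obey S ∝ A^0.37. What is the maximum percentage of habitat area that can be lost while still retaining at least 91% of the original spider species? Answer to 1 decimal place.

22.5%

Need (A_new/A_old)^0.37 = 0.91, so A_new/A_old = 0.91^(1/0.37) = 0.91^2.703
ln(A_new/A_old) = ln 0.91 / 0.37 = -0.0943 / 0.37 = -0.2549
A_new/A_old = e^-0.2549 ≈ 0.775
Fraction that can be lost = 1 − 0.775 = 0.225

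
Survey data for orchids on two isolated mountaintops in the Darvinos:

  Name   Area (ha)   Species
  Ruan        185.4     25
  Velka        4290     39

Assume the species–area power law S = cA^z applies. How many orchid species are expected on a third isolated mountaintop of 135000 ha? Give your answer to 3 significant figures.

z = ln(39/25) / ln(4290/185.4) = 0.4447 / 3.1415 = 0.1416
c = 25 / 185.4^0.1416 = 25 / 2.094 = 11.94
S₃ = 11.94 × 135000^0.1416 = 11.94 × 5.324 ≈ 63.55

63.5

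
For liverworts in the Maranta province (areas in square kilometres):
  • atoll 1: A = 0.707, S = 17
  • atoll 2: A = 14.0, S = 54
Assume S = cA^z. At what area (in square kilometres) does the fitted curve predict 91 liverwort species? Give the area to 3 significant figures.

z = ln(54/17) / ln(14/0.707) = 1.1558 / 2.9858 = 0.3871
c = 17 / 0.707^0.3871 = 17 / 0.8744 = 19.44
A = (91/19.44)^(1/0.3871) ⇒ ln A = ln(4.681)/0.3871 = 3.9873
A = e^3.9873 ≈ 53.91 square kilometres

53.9 square kilometres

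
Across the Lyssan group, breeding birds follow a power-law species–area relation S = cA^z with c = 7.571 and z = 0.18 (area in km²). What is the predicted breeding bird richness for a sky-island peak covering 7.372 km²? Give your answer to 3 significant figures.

S = 7.571 × 7.372^0.18 = 7.571 × 1.433 ≈ 10.85

10.8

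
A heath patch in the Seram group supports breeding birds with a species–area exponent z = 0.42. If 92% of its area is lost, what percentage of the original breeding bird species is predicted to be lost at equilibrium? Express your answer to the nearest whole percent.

S_new/S_old = (A_new/A_old)^z = 0.08^0.42
= exp(0.42 × ln 0.08) = exp(0.42 × -2.5257) = exp(-1.0608) ≈ 0.3462
Fraction lost = 1 − 0.3462 = 0.6538

65%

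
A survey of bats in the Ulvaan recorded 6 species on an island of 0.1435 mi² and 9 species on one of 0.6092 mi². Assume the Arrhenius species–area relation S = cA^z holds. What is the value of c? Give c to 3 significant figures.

10.3

z = ln(S₂/S₁) / ln(A₂/A₁) = ln(9/6) / ln(0.6092/0.1435) = 0.4055 / 1.4458 = 0.2804
c = S₁ / A₁^z = 6 / 0.1435^0.2804 = 6 / 0.5802 = 10.34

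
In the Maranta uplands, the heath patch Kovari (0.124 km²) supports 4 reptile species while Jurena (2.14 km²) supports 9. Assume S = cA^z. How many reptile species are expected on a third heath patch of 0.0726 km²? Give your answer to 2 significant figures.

3.4

z = ln(9/4) / ln(2.14/0.124) = 0.8109 / 2.8483 = 0.2847
c = 4 / 0.124^0.2847 = 4 / 0.5519 = 7.247
S₃ = 7.247 × 0.0726^0.2847 = 7.247 × 0.4739 ≈ 3.435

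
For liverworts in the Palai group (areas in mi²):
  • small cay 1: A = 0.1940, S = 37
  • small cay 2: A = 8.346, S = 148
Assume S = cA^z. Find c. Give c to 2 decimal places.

z = ln(S₂/S₁) / ln(A₂/A₁) = ln(148/37) / ln(8.346/0.194) = 1.3863 / 3.7617 = 0.3685
c = S₁ / A₁^z = 37 / 0.194^0.3685 = 37 / 0.5464 = 67.71

67.71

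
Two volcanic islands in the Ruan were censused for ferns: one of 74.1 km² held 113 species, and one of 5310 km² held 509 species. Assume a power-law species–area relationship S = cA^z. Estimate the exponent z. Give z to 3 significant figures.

0.352

Taking logs: ln S = ln c + z ln A, so z = (ln S₂ − ln S₁)/(ln A₂ − ln A₁).
z = ln(509/113) / ln(5310/74.1) = ln(4.504) / ln(71.66) = 1.5051 / 4.2719 = 0.3523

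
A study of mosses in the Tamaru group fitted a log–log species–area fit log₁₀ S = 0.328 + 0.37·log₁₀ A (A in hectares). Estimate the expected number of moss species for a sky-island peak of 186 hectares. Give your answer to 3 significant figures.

14.7

S = 2.128 × 186^0.37
ln S = ln 2.128 + 0.37 × ln 186 = 0.7552 + 0.37 × 5.2257 = 2.6888
S = e^2.6888 ≈ 14.71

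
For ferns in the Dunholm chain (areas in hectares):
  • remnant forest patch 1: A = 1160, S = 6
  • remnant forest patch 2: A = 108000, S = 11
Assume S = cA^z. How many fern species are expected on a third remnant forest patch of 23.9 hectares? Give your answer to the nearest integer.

z = ln(11/6) / ln(108000/1160) = 0.6061 / 4.5337 = 0.1337
c = 6 / 1160^0.1337 = 6 / 2.569 = 2.336
S₃ = 2.336 × 23.9^0.1337 = 2.336 × 1.529 ≈ 3.571

4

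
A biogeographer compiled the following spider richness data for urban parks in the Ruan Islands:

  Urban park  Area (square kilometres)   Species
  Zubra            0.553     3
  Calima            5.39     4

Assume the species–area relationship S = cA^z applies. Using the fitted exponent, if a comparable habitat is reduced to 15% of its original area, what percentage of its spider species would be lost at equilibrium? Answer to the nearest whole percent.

z = ln(4/3) / ln(5.39/0.553) = 0.2877 / 2.2769 = 0.1263
S_new/S_old = (A_new/A_old)^z = 0.15^0.1263 = exp(0.1263 × -1.8971) = 0.7869
Fraction lost = 1 − 0.7869 = 0.2131

21%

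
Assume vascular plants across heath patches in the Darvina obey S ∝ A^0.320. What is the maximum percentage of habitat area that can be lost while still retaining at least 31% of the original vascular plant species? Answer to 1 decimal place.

97.4%

Need (A_new/A_old)^0.32 = 0.31, so A_new/A_old = 0.31^(1/0.32) = 0.31^3.125
ln(A_new/A_old) = ln 0.31 / 0.32 = -1.1712 / 0.32 = -3.6599
A_new/A_old = e^-3.6599 ≈ 0.02573
Fraction that can be lost = 1 − 0.02573 = 0.9743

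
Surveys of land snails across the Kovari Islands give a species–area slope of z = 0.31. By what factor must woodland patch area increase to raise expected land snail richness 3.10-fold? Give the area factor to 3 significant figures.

38.5

(A₂/A₁)^0.31 = 3.1, so A₂/A₁ = 3.1^(1/0.31) = 3.1^3.226
ln(A₂/A₁) = ln 3.1 / 0.31 = 1.1314 / 0.31 = 3.6497
A₂/A₁ = e^3.6497 ≈ 38.46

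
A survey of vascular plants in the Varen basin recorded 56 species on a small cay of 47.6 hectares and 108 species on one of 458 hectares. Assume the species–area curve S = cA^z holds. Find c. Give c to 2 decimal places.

z = ln(S₂/S₁) / ln(A₂/A₁) = ln(108/56) / ln(458/47.6) = 0.6568 / 2.2640 = 0.2901
c = S₁ / A₁^z = 56 / 47.6^0.2901 = 56 / 3.067 = 18.26

18.26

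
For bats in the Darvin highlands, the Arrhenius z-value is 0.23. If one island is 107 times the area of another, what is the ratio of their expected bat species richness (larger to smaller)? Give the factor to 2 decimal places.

S₂/S₁ = (A₂/A₁)^z = 107^0.23
ln(S₂/S₁) = 0.23 × ln 107 = 0.23 × 4.6728 = 1.0748
S₂/S₁ = e^1.0748 ≈ 2.929

2.93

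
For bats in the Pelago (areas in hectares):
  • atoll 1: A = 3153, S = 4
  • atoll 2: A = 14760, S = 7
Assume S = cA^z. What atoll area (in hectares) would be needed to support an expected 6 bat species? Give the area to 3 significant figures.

9650 hectares

z = ln(7/4) / ln(14760/3153) = 0.5596 / 1.5436 = 0.3625
c = 4 / 3153^0.3625 = 4 / 18.55 = 0.2156
A = (6/0.2156)^(1/0.3625) ⇒ ln A = ln(27.83)/0.3625 = 9.1745
A = e^9.1745 ≈ 9648 hectares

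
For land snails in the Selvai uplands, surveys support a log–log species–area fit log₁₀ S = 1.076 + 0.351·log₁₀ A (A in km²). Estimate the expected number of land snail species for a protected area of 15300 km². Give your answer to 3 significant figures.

351

S = 11.91 × 15300^0.351 = 11.91 × 29.43 ≈ 350.6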